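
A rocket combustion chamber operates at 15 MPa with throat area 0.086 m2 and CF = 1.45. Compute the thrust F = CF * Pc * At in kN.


F = 1.45 * 15e6 * 0.086 = 1.8705e+06 N = 1870.5 kN

1870.5 kN


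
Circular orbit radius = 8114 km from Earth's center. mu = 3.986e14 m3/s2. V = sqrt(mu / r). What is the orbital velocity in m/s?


V = sqrt(3.986e14 / 8114000) = 7009 m/s

7009 m/s


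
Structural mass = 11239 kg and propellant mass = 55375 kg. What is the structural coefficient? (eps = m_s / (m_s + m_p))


eps = 11239 / (11239 + 55375) = 0.1687

0.1687


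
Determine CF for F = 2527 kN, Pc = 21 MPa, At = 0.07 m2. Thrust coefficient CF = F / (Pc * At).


CF = 2527000 / (21e6 * 0.07) = 1.72

1.72


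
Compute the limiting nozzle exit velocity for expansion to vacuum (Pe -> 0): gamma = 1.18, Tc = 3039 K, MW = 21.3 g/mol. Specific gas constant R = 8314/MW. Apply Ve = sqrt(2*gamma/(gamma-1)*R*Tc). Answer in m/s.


R = 8314 / 21.3 = 390.33 J/(kg.K)
Ve = sqrt(2 * 1.18 / (1.18 - 1) * 390.33 * 3039) = 3944 m/s

3944 m/s


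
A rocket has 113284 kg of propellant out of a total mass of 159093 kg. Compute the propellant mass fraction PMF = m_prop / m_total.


PMF = 113284 / 159093 = 0.712

0.712


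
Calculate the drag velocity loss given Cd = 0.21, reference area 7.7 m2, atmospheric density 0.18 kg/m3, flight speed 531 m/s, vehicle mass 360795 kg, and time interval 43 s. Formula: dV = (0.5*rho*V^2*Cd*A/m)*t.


D = 0.5 * 0.18 * 531^2 * 0.21 * 7.7 = 41033.78 N
a = 41033.78 / 360795 = 0.1137 m/s2
dV = 0.1137 * 43 = 4.9 m/s

4.9 m/s


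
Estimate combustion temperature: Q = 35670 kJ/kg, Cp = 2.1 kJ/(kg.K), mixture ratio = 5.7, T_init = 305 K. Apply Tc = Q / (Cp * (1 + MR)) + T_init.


Tc = 35670 / (2.1 * (1 + 5.7)) + 305 = 2840 K

2840 K


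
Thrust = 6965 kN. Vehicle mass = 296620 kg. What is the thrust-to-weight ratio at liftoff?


TWR = 6965000 / (296620 * 9.81) = 2.39

2.39


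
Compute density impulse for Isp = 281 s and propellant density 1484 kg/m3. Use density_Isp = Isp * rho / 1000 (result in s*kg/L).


rho*Isp = 281 * 1484 / 1000 = 417 s*kg/L

417 s*kg/L


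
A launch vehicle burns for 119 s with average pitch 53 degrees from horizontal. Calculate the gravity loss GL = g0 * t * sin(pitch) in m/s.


GL = 9.81 * 119 * sin(53 deg) = 932 m/s

932 m/s


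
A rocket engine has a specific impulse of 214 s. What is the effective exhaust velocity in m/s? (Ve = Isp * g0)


Ve = Isp * g0 = 214 * 9.81 = 2099.3 m/s

2099.3 m/s


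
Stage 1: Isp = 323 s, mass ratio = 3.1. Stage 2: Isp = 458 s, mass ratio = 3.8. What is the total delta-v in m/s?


dV1 = 323 * 9.81 * ln(3.1) = 3585.0 m/s
dV2 = 458 * 9.81 * ln(3.8) = 5998.1 m/s
Total dV = 3585.0 + 5998.1 = 9583.1 m/s ~ 9583 m/s

9583 m/s


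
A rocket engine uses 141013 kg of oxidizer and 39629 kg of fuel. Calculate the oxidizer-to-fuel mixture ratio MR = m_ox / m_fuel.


MR = 141013 / 39629 = 3.56

3.56


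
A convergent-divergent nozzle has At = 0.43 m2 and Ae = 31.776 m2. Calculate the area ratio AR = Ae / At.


AR = 31.776 / 0.43 = 73.9

73.9


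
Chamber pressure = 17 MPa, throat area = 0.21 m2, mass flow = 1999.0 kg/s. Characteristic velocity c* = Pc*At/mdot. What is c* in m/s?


c* = 17e6 * 0.21 / 1999.0 = 1786 m/s

1786 m/s


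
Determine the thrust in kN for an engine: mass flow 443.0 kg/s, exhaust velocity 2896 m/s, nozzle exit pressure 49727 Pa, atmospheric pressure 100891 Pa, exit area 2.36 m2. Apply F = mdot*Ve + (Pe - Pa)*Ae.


F = 443.0 * 2896 + (49727 - 100891) * 2.36 = 1.1622e+06 N = 1162.2 kN

1162.2 kN


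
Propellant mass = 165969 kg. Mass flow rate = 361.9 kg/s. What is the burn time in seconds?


tb = 165969 / 361.9 = 458.6 s

458.6 s


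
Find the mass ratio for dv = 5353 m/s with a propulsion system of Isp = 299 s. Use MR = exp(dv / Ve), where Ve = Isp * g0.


Ve = 299 * 9.81 = 2933.19 m/s
MR = exp(5353 / 2933.19) = 6.203

6.203


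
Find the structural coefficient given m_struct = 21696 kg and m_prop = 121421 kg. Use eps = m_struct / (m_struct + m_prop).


eps = 21696 / (21696 + 121421) = 0.1516

0.1516


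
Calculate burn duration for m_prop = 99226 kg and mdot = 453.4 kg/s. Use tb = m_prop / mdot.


tb = 99226 / 453.4 = 218.8 s

218.8 s


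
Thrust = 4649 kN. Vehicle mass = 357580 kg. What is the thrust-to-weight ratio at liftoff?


TWR = 4649000 / (357580 * 9.81) = 1.33

1.33


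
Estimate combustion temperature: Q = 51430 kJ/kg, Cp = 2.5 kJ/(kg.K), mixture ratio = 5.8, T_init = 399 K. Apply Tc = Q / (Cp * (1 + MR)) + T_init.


Tc = 51430 / (2.5 * (1 + 5.8)) + 399 = 3424 K

3424 K


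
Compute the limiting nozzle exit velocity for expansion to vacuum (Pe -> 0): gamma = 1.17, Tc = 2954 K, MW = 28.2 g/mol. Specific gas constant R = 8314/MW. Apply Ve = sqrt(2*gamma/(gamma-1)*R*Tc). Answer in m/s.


R = 8314 / 28.2 = 294.82 J/(kg.K)
Ve = sqrt(2 * 1.17 / (1.17 - 1) * 294.82 * 2954) = 3462 m/s

3462 m/s


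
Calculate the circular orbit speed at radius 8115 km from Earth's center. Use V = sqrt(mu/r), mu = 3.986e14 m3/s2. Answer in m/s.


V = sqrt(3.986e14 / 8115000) = 7008 m/s

7008 m/s


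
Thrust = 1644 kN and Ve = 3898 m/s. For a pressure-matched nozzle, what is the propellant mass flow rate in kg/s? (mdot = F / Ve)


mdot = F / Ve = 1644000 / 3898 = 421.8 kg/s

421.8 kg/s


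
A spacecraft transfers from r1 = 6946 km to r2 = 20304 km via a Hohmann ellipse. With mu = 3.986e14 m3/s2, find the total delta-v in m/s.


V1 = sqrt(mu/r1) = 7575.32 m/s
dV1 = V1*(sqrt(2*r2/(r1+r2)) - 1) = 1672.16 m/s
V2 = sqrt(mu/r2) = 4430.76 m/s
dV2 = V2*(1 - sqrt(2*r1/(r1+r2))) = 1267.19 m/s
Total dV = 2939 m/s

2939 m/s


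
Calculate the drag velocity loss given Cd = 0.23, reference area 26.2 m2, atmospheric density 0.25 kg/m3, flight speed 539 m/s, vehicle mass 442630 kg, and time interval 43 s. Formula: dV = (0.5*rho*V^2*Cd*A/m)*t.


D = 0.5 * 0.25 * 539^2 * 0.23 * 26.2 = 218834.94 N
a = 218834.94 / 442630 = 0.4944 m/s2
dV = 0.4944 * 43 = 21.3 m/s

21.3 m/s


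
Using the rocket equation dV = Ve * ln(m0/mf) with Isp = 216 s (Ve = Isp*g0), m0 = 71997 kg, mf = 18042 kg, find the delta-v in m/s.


Ve = 216 * 9.81 = 2118.96 m/s
dV = 2118.96 * ln(71997/18042) = 2932 m/s

2932 m/s


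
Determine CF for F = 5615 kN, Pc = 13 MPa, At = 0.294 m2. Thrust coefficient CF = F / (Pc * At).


CF = 5615000 / (13e6 * 0.294) = 1.47

1.47


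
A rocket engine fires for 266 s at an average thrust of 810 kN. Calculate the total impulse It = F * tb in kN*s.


It = 810 * 266 = 215460 kN*s

215460 kN*s


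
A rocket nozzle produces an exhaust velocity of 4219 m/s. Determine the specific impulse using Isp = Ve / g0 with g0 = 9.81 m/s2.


Isp = Ve / g0 = 4219 / 9.81 = 430.1 s

430.1 s


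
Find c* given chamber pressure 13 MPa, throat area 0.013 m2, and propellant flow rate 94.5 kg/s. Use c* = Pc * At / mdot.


c* = 13e6 * 0.013 / 94.5 = 1788 m/s

1788 m/s


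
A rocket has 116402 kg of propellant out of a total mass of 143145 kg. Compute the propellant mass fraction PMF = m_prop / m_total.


PMF = 116402 / 143145 = 0.813

0.813


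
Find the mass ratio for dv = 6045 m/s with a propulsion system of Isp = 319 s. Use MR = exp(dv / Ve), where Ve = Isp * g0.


Ve = 319 * 9.81 = 3129.39 m/s
MR = exp(6045 / 3129.39) = 6.901

6.901


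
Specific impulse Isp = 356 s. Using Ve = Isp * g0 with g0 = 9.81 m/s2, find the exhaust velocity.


Ve = Isp * g0 = 356 * 9.81 = 3492.4 m/s

3492.4 m/s


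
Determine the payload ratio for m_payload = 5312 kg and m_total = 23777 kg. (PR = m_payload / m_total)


PR = 5312 / 23777 = 0.2234

0.2234


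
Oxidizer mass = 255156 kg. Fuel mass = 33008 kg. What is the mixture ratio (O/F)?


MR = 255156 / 33008 = 7.73

7.73


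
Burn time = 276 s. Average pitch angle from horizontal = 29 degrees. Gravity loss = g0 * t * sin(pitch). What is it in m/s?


GL = 9.81 * 276 * sin(29 deg) = 1313 m/s

1313 m/s


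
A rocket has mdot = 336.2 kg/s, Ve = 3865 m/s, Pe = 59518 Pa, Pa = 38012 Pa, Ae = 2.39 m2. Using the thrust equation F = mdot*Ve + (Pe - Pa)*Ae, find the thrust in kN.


F = 336.2 * 3865 + (59518 - 38012) * 2.39 = 1.3508e+06 N = 1350.8 kN

1350.8 kN


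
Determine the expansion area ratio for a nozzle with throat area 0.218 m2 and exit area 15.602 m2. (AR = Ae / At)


AR = 15.602 / 0.218 = 71.6

71.6


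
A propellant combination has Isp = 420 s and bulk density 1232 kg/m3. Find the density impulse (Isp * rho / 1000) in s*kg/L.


rho*Isp = 420 * 1232 / 1000 = 517 s*kg/L

517 s*kg/L


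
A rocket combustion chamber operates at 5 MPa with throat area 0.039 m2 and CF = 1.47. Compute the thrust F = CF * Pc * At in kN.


F = 1.47 * 5e6 * 0.039 = 286650.0 N = 286.6 kN

286.6 kN


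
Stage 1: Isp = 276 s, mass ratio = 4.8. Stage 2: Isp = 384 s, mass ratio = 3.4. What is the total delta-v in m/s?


dV1 = 276 * 9.81 * ln(4.8) = 4247.1 m/s
dV2 = 384 * 9.81 * ln(3.4) = 4610.0 m/s
Total dV = 4247.1 + 4610.0 = 8857.1 m/s ~ 8857 m/s

8857 m/s


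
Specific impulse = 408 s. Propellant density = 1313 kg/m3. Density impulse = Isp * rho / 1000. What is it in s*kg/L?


rho*Isp = 408 * 1313 / 1000 = 536 s*kg/L

536 s*kg/L


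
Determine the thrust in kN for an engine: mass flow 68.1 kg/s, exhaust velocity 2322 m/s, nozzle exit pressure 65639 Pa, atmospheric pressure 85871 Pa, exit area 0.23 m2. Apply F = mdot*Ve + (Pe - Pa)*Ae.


F = 68.1 * 2322 + (65639 - 85871) * 0.23 = 153475.0 N = 153.5 kN

153.5 kN


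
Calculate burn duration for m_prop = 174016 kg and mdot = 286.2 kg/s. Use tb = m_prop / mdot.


tb = 174016 / 286.2 = 608.0 s

608.0 s


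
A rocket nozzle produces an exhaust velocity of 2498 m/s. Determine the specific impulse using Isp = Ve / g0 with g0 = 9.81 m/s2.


Isp = Ve / g0 = 2498 / 9.81 = 254.6 s

254.6 s


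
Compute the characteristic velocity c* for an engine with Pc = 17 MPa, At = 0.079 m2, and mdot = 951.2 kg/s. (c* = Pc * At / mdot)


c* = 17e6 * 0.079 / 951.2 = 1412 m/s

1412 m/s


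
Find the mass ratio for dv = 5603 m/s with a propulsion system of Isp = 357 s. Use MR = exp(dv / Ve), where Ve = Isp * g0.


Ve = 357 * 9.81 = 3502.17 m/s
MR = exp(5603 / 3502.17) = 4.952

4.952


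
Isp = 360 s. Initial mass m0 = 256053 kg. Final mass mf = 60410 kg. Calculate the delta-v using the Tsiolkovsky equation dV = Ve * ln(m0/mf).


Ve = 360 * 9.81 = 3531.6 m/s
dV = 3531.6 * ln(256053/60410) = 5100 m/s

5100 m/s


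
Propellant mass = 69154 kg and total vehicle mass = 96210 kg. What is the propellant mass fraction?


PMF = 69154 / 96210 = 0.719

0.719


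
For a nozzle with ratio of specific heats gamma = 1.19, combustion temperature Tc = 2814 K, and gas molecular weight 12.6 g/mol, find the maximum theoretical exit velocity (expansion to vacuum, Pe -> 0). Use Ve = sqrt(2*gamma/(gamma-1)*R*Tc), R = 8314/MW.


R = 8314 / 12.6 = 659.84 J/(kg.K)
Ve = sqrt(2 * 1.19 / (1.19 - 1) * 659.84 * 2814) = 4823 m/s

4823 m/s


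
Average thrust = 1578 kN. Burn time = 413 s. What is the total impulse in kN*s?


It = 1578 * 413 = 651714 kN*s

651714 kN*s


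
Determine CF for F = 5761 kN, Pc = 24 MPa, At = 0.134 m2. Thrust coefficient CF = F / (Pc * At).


CF = 5761000 / (24e6 * 0.134) = 1.79

1.79


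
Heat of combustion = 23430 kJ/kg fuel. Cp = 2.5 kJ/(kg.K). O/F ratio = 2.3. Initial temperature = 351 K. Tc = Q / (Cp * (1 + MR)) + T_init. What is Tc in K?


Tc = 23430 / (2.5 * (1 + 2.3)) + 351 = 3191 K

3191 K


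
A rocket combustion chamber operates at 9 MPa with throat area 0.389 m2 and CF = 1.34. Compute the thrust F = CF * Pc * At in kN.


F = 1.34 * 9e6 * 0.389 = 4.6913e+06 N = 4691.3 kN

4691.3 kN


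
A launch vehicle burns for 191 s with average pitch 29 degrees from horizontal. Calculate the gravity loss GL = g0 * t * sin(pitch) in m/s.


GL = 9.81 * 191 * sin(29 deg) = 908 m/s

908 m/s


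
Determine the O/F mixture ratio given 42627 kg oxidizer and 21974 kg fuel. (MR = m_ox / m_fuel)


MR = 42627 / 21974 = 1.94

1.94


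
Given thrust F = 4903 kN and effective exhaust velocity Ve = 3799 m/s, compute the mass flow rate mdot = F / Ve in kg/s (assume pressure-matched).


mdot = F / Ve = 4903000 / 3799 = 1290.6 kg/s

1290.6 kg/s


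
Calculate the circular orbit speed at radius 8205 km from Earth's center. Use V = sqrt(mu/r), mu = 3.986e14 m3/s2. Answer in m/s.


V = sqrt(3.986e14 / 8205000) = 6970 m/s

6970 m/s


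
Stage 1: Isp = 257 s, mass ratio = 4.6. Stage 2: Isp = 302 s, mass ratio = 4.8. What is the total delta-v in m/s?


dV1 = 257 * 9.81 * ln(4.6) = 3847.4 m/s
dV2 = 302 * 9.81 * ln(4.8) = 4647.2 m/s
Total dV = 3847.4 + 4647.2 = 8494.6 m/s ~ 8495 m/s

8495 m/s


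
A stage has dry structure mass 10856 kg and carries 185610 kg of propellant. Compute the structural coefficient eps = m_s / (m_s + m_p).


eps = 10856 / (10856 + 185610) = 0.0553

0.0553


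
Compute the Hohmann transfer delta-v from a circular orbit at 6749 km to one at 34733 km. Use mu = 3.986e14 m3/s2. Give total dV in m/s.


V1 = sqrt(mu/r1) = 7685.09 m/s
dV1 = V1*(sqrt(2*r2/(r1+r2)) - 1) = 2259.92 m/s
V2 = sqrt(mu/r2) = 3387.64 m/s
dV2 = V2*(1 - sqrt(2*r1/(r1+r2))) = 1455.22 m/s
Total dV = 3715 m/s

3715 m/s


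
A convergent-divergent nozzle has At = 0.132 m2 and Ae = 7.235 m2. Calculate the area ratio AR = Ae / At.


AR = 7.235 / 0.132 = 54.8

54.8


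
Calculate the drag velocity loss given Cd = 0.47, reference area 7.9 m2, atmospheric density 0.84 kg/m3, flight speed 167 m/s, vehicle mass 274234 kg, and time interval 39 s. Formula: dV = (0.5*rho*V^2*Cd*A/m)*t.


D = 0.5 * 0.84 * 167^2 * 0.47 * 7.9 = 43491.78 N
a = 43491.78 / 274234 = 0.1586 m/s2
dV = 0.1586 * 39 = 6.2 m/s

6.2 m/s


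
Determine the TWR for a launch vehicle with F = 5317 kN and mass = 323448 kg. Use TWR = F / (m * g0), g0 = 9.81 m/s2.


TWR = 5317000 / (323448 * 9.81) = 1.68

1.68


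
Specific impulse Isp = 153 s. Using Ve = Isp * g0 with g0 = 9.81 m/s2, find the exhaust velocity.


Ve = Isp * g0 = 153 * 9.81 = 1500.9 m/s

1500.9 m/s


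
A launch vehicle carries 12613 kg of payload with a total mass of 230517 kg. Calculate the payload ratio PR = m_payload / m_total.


PR = 12613 / 230517 = 0.0547

0.0547


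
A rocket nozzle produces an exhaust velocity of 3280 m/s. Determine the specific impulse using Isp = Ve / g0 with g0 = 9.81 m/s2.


Isp = Ve / g0 = 3280 / 9.81 = 334.4 s

334.4 s


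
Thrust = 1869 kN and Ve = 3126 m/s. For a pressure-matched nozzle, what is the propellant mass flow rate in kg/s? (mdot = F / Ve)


mdot = F / Ve = 1869000 / 3126 = 597.9 kg/s

597.9 kg/s


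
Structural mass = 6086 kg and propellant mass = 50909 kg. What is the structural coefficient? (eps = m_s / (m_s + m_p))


eps = 6086 / (6086 + 50909) = 0.1068

0.1068


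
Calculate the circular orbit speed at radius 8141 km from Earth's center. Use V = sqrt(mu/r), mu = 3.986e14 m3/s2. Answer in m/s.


V = sqrt(3.986e14 / 8141000) = 6997 m/s

6997 m/s


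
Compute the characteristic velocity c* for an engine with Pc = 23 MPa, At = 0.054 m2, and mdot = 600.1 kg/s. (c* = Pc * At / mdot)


c* = 23e6 * 0.054 / 600.1 = 2070 m/s

2070 m/s


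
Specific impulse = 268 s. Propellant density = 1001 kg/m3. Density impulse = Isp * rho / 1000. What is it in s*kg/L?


rho*Isp = 268 * 1001 / 1000 = 268 s*kg/L

268 s*kg/L


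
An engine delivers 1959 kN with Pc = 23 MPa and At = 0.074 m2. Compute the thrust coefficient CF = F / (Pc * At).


CF = 1959000 / (23e6 * 0.074) = 1.15

1.15


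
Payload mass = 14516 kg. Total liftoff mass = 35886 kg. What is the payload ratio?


PR = 14516 / 35886 = 0.4045

0.4045


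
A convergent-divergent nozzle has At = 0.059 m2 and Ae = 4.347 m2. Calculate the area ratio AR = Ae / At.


AR = 4.347 / 0.059 = 73.7

73.7


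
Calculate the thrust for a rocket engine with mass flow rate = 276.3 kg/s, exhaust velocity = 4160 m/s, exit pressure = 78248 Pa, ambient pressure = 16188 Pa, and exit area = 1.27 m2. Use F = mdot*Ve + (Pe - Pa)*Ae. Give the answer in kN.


F = 276.3 * 4160 + (78248 - 16188) * 1.27 = 1.2282e+06 N = 1228.2 kN

1228.2 kN


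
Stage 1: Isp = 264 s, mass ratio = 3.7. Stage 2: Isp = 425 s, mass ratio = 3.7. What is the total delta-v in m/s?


dV1 = 264 * 9.81 * ln(3.7) = 3388.4 m/s
dV2 = 425 * 9.81 * ln(3.7) = 5454.8 m/s
Total dV = 3388.4 + 5454.8 = 8843.2 m/s ~ 8843 m/s

8843 m/s


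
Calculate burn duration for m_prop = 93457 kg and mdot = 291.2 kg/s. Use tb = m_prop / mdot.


tb = 93457 / 291.2 = 320.9 s

320.9 s


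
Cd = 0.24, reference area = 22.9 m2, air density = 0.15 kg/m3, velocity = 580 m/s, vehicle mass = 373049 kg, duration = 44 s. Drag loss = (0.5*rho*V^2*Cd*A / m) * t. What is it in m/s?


D = 0.5 * 0.15 * 580^2 * 0.24 * 22.9 = 138664.08 N
a = 138664.08 / 373049 = 0.3717 m/s2
dV = 0.3717 * 44 = 16.4 m/s

16.4 m/s


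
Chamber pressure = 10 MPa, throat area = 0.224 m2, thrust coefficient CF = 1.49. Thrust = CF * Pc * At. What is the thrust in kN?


F = 1.49 * 10e6 * 0.224 = 3.3376e+06 N = 3337.6 kN

3337.6 kN


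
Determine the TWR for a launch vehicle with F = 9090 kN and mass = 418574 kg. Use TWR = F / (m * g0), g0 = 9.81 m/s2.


TWR = 9090000 / (418574 * 9.81) = 2.21

2.21


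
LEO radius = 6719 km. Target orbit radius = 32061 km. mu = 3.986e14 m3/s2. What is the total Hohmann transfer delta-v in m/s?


V1 = sqrt(mu/r1) = 7702.23 m/s
dV1 = V1*(sqrt(2*r2/(r1+r2)) - 1) = 2201.89 m/s
V2 = sqrt(mu/r2) = 3525.98 m/s
dV2 = V2*(1 - sqrt(2*r1/(r1+r2))) = 1450.38 m/s
Total dV = 3652 m/s

3652 m/s


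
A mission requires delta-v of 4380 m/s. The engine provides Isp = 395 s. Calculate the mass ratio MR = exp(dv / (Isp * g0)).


Ve = 395 * 9.81 = 3874.95 m/s
MR = exp(4380 / 3874.95) = 3.097

3.097


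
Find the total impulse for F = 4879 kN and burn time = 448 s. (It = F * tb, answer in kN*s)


It = 4879 * 448 = 2185792 kN*s

2185792 kN*s


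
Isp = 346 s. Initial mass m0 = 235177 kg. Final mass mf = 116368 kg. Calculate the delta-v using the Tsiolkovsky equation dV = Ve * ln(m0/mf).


Ve = 346 * 9.81 = 3394.26 m/s
dV = 3394.26 * ln(235177/116368) = 2388 m/s

2388 m/s


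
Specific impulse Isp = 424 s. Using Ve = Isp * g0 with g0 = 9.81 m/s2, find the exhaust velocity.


Ve = Isp * g0 = 424 * 9.81 = 4159.4 m/s

4159.4 m/s


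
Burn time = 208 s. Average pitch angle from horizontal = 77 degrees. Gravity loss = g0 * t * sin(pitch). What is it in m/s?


GL = 9.81 * 208 * sin(77 deg) = 1988 m/s

1988 m/s


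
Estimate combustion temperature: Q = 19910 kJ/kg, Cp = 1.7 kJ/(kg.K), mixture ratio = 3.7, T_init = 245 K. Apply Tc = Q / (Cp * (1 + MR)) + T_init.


Tc = 19910 / (1.7 * (1 + 3.7)) + 245 = 2737 K

2737 K


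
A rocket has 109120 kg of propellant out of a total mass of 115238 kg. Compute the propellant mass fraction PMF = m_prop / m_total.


PMF = 109120 / 115238 = 0.947

0.947


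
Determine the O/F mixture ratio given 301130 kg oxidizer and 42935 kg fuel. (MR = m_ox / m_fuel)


MR = 301130 / 42935 = 7.01

7.01


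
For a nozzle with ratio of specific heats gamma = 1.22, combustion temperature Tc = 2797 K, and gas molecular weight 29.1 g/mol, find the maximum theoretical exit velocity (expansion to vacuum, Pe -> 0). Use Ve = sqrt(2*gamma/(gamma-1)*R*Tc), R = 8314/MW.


R = 8314 / 29.1 = 285.7 J/(kg.K)
Ve = sqrt(2 * 1.22 / (1.22 - 1) * 285.7 * 2797) = 2977 m/s

2977 m/s


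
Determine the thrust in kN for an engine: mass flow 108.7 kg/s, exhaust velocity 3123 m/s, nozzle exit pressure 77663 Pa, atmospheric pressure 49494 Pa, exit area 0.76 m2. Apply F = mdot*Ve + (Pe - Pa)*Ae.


F = 108.7 * 3123 + (77663 - 49494) * 0.76 = 360879.0 N = 360.9 kN

360.9 kN


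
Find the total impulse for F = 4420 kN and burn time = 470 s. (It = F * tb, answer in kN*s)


It = 4420 * 470 = 2077400 kN*s

2077400 kN*s


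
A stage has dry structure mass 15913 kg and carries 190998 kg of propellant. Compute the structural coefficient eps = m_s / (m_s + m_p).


eps = 15913 / (15913 + 190998) = 0.0769

0.0769


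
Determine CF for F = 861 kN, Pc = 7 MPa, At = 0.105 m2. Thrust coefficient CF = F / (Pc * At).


CF = 861000 / (7e6 * 0.105) = 1.17

1.17


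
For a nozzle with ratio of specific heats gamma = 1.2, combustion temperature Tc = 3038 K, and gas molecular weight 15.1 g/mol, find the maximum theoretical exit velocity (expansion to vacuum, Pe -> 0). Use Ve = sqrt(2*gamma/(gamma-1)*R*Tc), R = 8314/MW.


R = 8314 / 15.1 = 550.6 J/(kg.K)
Ve = sqrt(2 * 1.2 / (1.2 - 1) * 550.6 * 3038) = 4480 m/s

4480 m/s


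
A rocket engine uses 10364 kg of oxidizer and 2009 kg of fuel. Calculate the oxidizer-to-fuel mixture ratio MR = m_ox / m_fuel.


MR = 10364 / 2009 = 5.16

5.16


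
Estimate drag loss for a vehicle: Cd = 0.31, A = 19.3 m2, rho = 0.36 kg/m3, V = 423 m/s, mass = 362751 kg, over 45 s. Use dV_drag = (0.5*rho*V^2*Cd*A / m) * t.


D = 0.5 * 0.36 * 423^2 * 0.31 * 19.3 = 192695.8 N
a = 192695.8 / 362751 = 0.5312 m/s2
dV = 0.5312 * 45 = 23.9 m/s

23.9 m/s


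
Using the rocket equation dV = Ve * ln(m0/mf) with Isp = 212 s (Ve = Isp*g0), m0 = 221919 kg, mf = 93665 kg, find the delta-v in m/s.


Ve = 212 * 9.81 = 2079.72 m/s
dV = 2079.72 * ln(221919/93665) = 1794 m/s

1794 m/s


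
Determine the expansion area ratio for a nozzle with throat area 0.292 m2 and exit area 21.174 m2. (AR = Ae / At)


AR = 21.174 / 0.292 = 72.5

72.5


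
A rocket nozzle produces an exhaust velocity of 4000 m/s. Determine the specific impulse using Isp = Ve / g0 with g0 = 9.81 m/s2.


Isp = Ve / g0 = 4000 / 9.81 = 407.7 s

407.7 s


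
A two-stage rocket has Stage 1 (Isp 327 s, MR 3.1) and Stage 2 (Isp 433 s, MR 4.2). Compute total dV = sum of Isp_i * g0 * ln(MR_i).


dV1 = 327 * 9.81 * ln(3.1) = 3629.4 m/s
dV2 = 433 * 9.81 * ln(4.2) = 6095.9 m/s
Total dV = 3629.4 + 6095.9 = 9725.3 m/s ~ 9725 m/s

9725 m/s


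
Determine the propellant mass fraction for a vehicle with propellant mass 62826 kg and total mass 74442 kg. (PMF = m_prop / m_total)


PMF = 62826 / 74442 = 0.844

0.844


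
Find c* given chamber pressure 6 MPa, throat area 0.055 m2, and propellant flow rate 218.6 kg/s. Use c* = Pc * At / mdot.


c* = 6e6 * 0.055 / 218.6 = 1510 m/s

1510 m/s


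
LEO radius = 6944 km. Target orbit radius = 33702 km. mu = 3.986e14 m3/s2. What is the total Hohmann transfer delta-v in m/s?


V1 = sqrt(mu/r1) = 7576.42 m/s
dV1 = V1*(sqrt(2*r2/(r1+r2)) - 1) = 2180.17 m/s
V2 = sqrt(mu/r2) = 3439.07 m/s
dV2 = V2*(1 - sqrt(2*r1/(r1+r2))) = 1428.81 m/s
Total dV = 3609 m/s

3609 m/s


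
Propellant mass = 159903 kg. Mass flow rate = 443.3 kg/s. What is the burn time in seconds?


tb = 159903 / 443.3 = 360.7 s

360.7 s


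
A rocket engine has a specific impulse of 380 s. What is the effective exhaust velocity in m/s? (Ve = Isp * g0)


Ve = Isp * g0 = 380 * 9.81 = 3727.8 m/s

3727.8 m/s


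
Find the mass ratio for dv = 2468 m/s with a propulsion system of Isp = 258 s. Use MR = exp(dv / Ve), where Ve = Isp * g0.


Ve = 258 * 9.81 = 2530.98 m/s
MR = exp(2468 / 2530.98) = 2.651

2.651


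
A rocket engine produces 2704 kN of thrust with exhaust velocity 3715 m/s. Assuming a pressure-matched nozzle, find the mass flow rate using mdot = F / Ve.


mdot = F / Ve = 2704000 / 3715 = 727.9 kg/s

727.9 kg/s


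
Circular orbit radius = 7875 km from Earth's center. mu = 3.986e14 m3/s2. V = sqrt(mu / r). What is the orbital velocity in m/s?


V = sqrt(3.986e14 / 7875000) = 7114 m/s

7114 m/s


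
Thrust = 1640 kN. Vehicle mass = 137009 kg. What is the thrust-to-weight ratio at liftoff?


TWR = 1640000 / (137009 * 9.81) = 1.22

1.22


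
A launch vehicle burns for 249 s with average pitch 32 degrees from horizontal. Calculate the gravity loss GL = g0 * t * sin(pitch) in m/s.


GL = 9.81 * 249 * sin(32 deg) = 1294 m/s

1294 m/s


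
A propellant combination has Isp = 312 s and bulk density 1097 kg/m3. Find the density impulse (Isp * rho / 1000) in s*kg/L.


rho*Isp = 312 * 1097 / 1000 = 342 s*kg/L

342 s*kg/L


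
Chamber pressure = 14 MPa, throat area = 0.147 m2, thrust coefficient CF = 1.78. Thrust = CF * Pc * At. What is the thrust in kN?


F = 1.78 * 14e6 * 0.147 = 3.6632e+06 N = 3663.2 kN

3663.2 kN


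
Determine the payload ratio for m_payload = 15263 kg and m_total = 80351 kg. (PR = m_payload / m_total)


PR = 15263 / 80351 = 0.19

0.19


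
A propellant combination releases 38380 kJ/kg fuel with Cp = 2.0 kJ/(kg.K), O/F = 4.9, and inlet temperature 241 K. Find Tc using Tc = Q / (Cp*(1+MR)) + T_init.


Tc = 38380 / (2.0 * (1 + 4.9)) + 241 = 3494 K

3494 K


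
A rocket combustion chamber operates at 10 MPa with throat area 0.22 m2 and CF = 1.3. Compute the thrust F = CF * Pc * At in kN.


F = 1.3 * 10e6 * 0.22 = 2.8600e+06 N = 2860.0 kN

2860.0 kN


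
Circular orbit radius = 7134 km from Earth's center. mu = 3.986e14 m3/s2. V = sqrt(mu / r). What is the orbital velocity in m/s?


V = sqrt(3.986e14 / 7134000) = 7475 m/s

7475 m/s


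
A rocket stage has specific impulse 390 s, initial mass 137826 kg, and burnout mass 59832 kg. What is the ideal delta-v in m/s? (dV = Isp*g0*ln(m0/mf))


Ve = 390 * 9.81 = 3825.9 m/s
dV = 3825.9 * ln(137826/59832) = 3193 m/s

3193 m/s


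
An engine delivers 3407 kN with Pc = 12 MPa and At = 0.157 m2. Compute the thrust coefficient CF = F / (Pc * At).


CF = 3407000 / (12e6 * 0.157) = 1.81

1.81


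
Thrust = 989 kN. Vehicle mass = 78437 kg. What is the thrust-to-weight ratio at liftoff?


TWR = 989000 / (78437 * 9.81) = 1.29

1.29


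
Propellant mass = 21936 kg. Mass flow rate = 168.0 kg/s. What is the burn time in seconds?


tb = 21936 / 168.0 = 130.6 s

130.6 s


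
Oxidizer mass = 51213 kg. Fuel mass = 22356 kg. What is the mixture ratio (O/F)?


MR = 51213 / 22356 = 2.29

2.29


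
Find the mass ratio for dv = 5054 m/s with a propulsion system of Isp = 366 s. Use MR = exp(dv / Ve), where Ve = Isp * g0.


Ve = 366 * 9.81 = 3590.46 m/s
MR = exp(5054 / 3590.46) = 4.086

4.086


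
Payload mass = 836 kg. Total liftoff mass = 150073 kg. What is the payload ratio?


PR = 836 / 150073 = 0.0056

0.0056


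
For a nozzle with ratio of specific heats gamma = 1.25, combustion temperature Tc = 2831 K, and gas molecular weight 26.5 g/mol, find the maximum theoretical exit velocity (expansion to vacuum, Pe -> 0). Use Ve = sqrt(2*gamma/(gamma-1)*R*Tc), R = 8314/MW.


R = 8314 / 26.5 = 313.74 J/(kg.K)
Ve = sqrt(2 * 1.25 / (1.25 - 1) * 313.74 * 2831) = 2980 m/s

2980 m/s


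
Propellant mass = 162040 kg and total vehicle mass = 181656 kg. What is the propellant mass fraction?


PMF = 162040 / 181656 = 0.892

0.892


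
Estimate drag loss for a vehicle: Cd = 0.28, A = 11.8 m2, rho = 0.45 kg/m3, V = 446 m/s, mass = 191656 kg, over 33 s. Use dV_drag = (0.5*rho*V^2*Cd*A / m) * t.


D = 0.5 * 0.45 * 446^2 * 0.28 * 11.8 = 147874.15 N
a = 147874.15 / 191656 = 0.7716 m/s2
dV = 0.7716 * 33 = 25.5 m/s

25.5 m/s


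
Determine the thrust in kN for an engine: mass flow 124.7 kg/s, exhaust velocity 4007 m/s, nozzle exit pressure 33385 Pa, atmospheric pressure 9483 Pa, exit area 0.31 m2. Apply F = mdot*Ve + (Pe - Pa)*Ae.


F = 124.7 * 4007 + (33385 - 9483) * 0.31 = 507083.0 N = 507.1 kN

507.1 kN


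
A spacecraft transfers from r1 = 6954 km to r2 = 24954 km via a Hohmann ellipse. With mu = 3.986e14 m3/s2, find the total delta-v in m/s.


V1 = sqrt(mu/r1) = 7570.97 m/s
dV1 = V1*(sqrt(2*r2/(r1+r2)) - 1) = 1897.65 m/s
V2 = sqrt(mu/r2) = 3996.67 m/s
dV2 = V2*(1 - sqrt(2*r1/(r1+r2))) = 1358.03 m/s
Total dV = 3256 m/s

3256 m/s


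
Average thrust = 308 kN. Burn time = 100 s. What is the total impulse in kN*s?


It = 308 * 100 = 30800 kN*s

30800 kN*s


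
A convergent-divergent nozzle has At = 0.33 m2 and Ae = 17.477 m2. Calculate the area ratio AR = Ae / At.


AR = 17.477 / 0.33 = 53.0

53.0


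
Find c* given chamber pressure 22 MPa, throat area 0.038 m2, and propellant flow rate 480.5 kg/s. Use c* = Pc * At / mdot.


c* = 22e6 * 0.038 / 480.5 = 1740 m/s

1740 m/s


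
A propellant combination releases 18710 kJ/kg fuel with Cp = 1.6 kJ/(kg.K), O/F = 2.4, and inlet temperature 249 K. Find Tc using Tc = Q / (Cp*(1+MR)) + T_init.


Tc = 18710 / (1.6 * (1 + 2.4)) + 249 = 3688 K

3688 K


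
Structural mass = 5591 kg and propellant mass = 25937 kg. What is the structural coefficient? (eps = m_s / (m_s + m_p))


eps = 5591 / (5591 + 25937) = 0.1773

0.1773


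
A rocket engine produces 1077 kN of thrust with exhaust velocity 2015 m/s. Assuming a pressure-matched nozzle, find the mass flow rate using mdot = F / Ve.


mdot = F / Ve = 1077000 / 2015 = 534.5 kg/s

534.5 kg/s


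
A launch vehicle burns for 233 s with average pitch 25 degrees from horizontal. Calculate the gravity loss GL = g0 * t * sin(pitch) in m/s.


GL = 9.81 * 233 * sin(25 deg) = 966 m/s

966 m/s


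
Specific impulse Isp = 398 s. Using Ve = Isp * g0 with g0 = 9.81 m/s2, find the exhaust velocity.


Ve = Isp * g0 = 398 * 9.81 = 3904.4 m/s

3904.4 m/s


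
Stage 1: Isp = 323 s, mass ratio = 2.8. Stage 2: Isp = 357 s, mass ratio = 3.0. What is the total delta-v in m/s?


dV1 = 323 * 9.81 * ln(2.8) = 3262.5 m/s
dV2 = 357 * 9.81 * ln(3.0) = 3847.5 m/s
Total dV = 3262.5 + 3847.5 = 7110.0 m/s ~ 7110 m/s

7110 m/s


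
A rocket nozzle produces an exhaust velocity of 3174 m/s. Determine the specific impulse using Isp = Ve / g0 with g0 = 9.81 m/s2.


Isp = Ve / g0 = 3174 / 9.81 = 323.5 s

323.5 s


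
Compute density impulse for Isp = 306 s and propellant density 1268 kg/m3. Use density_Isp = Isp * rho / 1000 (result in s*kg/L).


rho*Isp = 306 * 1268 / 1000 = 388 s*kg/L

388 s*kg/L


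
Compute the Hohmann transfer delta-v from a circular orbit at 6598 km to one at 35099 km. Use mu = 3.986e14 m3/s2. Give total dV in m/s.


V1 = sqrt(mu/r1) = 7772.53 m/s
dV1 = V1*(sqrt(2*r2/(r1+r2)) - 1) = 2312.39 m/s
V2 = sqrt(mu/r2) = 3369.93 m/s
dV2 = V2*(1 - sqrt(2*r1/(r1+r2))) = 1474.14 m/s
Total dV = 3787 m/s

3787 m/s


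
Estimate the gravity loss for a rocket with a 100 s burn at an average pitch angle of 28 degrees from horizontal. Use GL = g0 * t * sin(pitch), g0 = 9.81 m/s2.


GL = 9.81 * 100 * sin(28 deg) = 461 m/s

461 m/s


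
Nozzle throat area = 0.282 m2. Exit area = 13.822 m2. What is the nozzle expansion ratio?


AR = 13.822 / 0.282 = 49.0

49.0


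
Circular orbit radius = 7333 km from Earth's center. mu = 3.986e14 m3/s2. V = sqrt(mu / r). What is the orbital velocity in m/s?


V = sqrt(3.986e14 / 7333000) = 7373 m/s

7373 m/s


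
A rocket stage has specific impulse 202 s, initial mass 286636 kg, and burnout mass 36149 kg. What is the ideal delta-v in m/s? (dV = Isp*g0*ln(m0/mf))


Ve = 202 * 9.81 = 1981.62 m/s
dV = 1981.62 * ln(286636/36149) = 4103 m/s

4103 m/s


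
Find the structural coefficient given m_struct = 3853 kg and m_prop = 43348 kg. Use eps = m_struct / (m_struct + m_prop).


eps = 3853 / (3853 + 43348) = 0.0816

0.0816


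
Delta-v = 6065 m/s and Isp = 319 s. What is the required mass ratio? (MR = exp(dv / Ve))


Ve = 319 * 9.81 = 3129.39 m/s
MR = exp(6065 / 3129.39) = 6.945

6.945


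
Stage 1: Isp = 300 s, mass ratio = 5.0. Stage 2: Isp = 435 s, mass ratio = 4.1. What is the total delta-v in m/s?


dV1 = 300 * 9.81 * ln(5.0) = 4736.6 m/s
dV2 = 435 * 9.81 * ln(4.1) = 6021.2 m/s
Total dV = 4736.6 + 6021.2 = 10757.8 m/s ~ 10758 m/s

10758 m/s


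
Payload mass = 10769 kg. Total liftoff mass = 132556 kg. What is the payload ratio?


PR = 10769 / 132556 = 0.0812

0.0812


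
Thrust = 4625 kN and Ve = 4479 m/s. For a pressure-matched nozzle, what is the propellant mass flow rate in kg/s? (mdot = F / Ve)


mdot = F / Ve = 4625000 / 4479 = 1032.6 kg/s

1032.6 kg/s


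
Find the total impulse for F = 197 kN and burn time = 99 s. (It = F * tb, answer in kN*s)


It = 197 * 99 = 19503 kN*s

19503 kN*s


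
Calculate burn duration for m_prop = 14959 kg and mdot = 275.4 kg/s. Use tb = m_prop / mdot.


tb = 14959 / 275.4 = 54.3 s

54.3 s


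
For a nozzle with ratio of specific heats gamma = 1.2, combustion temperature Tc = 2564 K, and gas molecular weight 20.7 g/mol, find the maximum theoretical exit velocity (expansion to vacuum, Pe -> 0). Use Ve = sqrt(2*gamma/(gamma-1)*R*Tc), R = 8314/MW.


R = 8314 / 20.7 = 401.64 J/(kg.K)
Ve = sqrt(2 * 1.2 / (1.2 - 1) * 401.64 * 2564) = 3515 m/s

3515 m/s


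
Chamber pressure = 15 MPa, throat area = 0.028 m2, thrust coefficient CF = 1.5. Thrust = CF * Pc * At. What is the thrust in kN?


F = 1.5 * 15e6 * 0.028 = 630000.0 N = 630.0 kN

630.0 kN


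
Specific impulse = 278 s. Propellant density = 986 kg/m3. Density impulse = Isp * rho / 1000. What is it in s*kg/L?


rho*Isp = 278 * 986 / 1000 = 274 s*kg/L

274 s*kg/L


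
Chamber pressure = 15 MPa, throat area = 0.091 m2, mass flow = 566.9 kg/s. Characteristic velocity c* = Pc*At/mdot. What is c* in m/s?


c* = 15e6 * 0.091 / 566.9 = 2408 m/s

2408 m/s


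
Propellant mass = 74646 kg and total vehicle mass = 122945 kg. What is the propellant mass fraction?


PMF = 74646 / 122945 = 0.607

0.607


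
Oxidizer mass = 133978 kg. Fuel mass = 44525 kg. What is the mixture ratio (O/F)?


MR = 133978 / 44525 = 3.01

3.01


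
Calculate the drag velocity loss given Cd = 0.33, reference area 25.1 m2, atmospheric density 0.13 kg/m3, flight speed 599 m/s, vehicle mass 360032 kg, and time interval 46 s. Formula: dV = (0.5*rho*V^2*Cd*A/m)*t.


D = 0.5 * 0.13 * 599^2 * 0.33 * 25.1 = 193176.66 N
a = 193176.66 / 360032 = 0.5366 m/s2
dV = 0.5366 * 46 = 24.7 m/s

24.7 m/s


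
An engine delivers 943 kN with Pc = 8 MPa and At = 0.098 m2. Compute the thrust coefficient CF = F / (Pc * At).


CF = 943000 / (8e6 * 0.098) = 1.2

1.2


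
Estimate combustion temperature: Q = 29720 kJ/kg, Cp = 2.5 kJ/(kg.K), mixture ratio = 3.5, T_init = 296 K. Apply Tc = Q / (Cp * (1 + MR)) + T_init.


Tc = 29720 / (2.5 * (1 + 3.5)) + 296 = 2938 K

2938 K


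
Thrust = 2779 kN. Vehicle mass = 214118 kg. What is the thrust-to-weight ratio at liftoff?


TWR = 2779000 / (214118 * 9.81) = 1.32

1.32


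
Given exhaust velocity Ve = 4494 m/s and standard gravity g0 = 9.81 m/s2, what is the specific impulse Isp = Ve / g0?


Isp = Ve / g0 = 4494 / 9.81 = 458.1 s

458.1 s


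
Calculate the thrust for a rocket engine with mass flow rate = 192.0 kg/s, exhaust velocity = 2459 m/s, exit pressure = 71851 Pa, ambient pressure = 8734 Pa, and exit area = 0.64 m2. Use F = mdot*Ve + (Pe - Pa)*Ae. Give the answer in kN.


F = 192.0 * 2459 + (71851 - 8734) * 0.64 = 512523.0 N = 512.5 kN

512.5 kN


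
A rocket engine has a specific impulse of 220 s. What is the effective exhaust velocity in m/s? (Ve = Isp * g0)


Ve = Isp * g0 = 220 * 9.81 = 2158.2 m/s

2158.2 m/s


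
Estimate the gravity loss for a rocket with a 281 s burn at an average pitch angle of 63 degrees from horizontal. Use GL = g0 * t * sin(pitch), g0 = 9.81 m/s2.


GL = 9.81 * 281 * sin(63 deg) = 2456 m/s

2456 m/s


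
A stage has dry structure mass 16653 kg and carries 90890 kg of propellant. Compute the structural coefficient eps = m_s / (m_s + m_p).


eps = 16653 / (16653 + 90890) = 0.1548

0.1548


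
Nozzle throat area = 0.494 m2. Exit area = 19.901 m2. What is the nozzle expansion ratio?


AR = 19.901 / 0.494 = 40.3

40.3


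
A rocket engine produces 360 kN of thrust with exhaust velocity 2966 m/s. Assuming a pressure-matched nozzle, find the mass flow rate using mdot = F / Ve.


mdot = F / Ve = 360000 / 2966 = 121.4 kg/s

121.4 kg/s


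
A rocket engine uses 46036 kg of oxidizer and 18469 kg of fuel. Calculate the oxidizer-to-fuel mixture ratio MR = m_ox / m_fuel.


MR = 46036 / 18469 = 2.49

2.49


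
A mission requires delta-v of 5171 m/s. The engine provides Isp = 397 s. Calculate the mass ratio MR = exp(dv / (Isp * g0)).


Ve = 397 * 9.81 = 3894.57 m/s
MR = exp(5171 / 3894.57) = 3.773

3.773


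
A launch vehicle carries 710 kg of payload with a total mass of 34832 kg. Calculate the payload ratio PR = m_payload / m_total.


PR = 710 / 34832 = 0.0204

0.0204


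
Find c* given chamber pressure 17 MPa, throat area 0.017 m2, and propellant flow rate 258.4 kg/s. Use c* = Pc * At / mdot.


c* = 17e6 * 0.017 / 258.4 = 1118 m/s

1118 m/s


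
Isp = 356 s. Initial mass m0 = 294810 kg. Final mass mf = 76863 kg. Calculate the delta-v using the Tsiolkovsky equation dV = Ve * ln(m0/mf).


Ve = 356 * 9.81 = 3492.36 m/s
dV = 3492.36 * ln(294810/76863) = 4695 m/s

4695 m/s


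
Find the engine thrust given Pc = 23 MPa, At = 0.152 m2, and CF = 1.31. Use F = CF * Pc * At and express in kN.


F = 1.31 * 23e6 * 0.152 = 4.5798e+06 N = 4579.8 kN

4579.8 kN


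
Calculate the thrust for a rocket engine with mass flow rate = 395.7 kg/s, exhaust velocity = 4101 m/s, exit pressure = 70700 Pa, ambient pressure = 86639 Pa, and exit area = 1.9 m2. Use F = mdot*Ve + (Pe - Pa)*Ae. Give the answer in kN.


F = 395.7 * 4101 + (70700 - 86639) * 1.9 = 1.5925e+06 N = 1592.5 kN

1592.5 kN


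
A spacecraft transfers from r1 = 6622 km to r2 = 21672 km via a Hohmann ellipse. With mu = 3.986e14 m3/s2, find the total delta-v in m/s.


V1 = sqrt(mu/r1) = 7758.43 m/s
dV1 = V1*(sqrt(2*r2/(r1+r2)) - 1) = 1844.22 m/s
V2 = sqrt(mu/r2) = 4288.64 m/s
dV2 = V2*(1 - sqrt(2*r1/(r1+r2))) = 1354.49 m/s
Total dV = 3199 m/s

3199 m/s


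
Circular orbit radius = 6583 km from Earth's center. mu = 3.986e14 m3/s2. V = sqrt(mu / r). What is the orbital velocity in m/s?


V = sqrt(3.986e14 / 6583000) = 7781 m/s

7781 m/s


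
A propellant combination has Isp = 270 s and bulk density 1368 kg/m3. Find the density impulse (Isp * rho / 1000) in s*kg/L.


rho*Isp = 270 * 1368 / 1000 = 369 s*kg/L

369 s*kg/L


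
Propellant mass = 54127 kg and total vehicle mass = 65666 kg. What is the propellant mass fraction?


PMF = 54127 / 65666 = 0.824

0.824


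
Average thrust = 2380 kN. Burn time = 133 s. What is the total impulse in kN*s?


It = 2380 * 133 = 316540 kN*s

316540 kN*s


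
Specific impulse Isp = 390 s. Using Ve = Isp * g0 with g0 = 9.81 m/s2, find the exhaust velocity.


Ve = Isp * g0 = 390 * 9.81 = 3825.9 m/s

3825.9 m/s


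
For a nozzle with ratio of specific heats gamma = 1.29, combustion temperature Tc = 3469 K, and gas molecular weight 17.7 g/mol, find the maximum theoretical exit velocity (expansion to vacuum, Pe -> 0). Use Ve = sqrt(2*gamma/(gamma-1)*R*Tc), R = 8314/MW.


R = 8314 / 17.7 = 469.72 J/(kg.K)
Ve = sqrt(2 * 1.29 / (1.29 - 1) * 469.72 * 3469) = 3807 m/s

3807 m/s


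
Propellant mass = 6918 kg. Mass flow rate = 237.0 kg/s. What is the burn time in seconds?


tb = 6918 / 237.0 = 29.2 s

29.2 s


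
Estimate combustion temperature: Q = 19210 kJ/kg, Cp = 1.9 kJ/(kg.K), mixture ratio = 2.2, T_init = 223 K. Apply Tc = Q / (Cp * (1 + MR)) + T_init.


Tc = 19210 / (1.9 * (1 + 2.2)) + 223 = 3383 K

3383 K


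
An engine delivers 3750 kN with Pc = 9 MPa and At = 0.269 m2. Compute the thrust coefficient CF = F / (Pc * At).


CF = 3750000 / (9e6 * 0.269) = 1.55

1.55


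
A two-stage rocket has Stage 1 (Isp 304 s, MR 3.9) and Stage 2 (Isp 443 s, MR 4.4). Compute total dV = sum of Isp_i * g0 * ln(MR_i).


dV1 = 304 * 9.81 * ln(3.9) = 4058.8 m/s
dV2 = 443 * 9.81 * ln(4.4) = 6438.8 m/s
Total dV = 4058.8 + 6438.8 = 10497.6 m/s ~ 10498 m/s

10498 m/s
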